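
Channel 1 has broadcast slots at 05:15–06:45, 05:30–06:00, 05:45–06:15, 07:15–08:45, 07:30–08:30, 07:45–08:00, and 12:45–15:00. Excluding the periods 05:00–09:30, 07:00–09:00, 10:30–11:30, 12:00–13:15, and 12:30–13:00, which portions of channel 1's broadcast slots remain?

First set merges to 05:15-06:45, 07:15-08:45, 12:45-15:00.
Second set merges to 05:00-09:30, 10:30-11:30, 12:00-13:15.
05:15-06:45: fully covered by B → removed.
07:15-08:45: fully covered by B → removed.
12:45-15:00 minus B → 13:15-15:00.

13:15-15:00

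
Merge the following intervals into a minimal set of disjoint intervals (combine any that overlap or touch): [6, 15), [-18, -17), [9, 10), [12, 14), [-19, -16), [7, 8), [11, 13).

[-19, -16) ∪ [6, 15)

Sort by start: [-19, -16), [-18, -17), [6, 15), [7, 8), [9, 10), [11, 13), [12, 14).
[-18, -17) overlaps/touches [-19, -16) → extend to [-19, -16).
[6, 15) is disjoint → start new block.
[7, 8) overlaps/touches [6, 15) → extend to [6, 15).
[9, 10) overlaps/touches [6, 15) → extend to [6, 15).
[11, 13) overlaps/touches [6, 15) → extend to [6, 15).
[12, 14) overlaps/touches [6, 15) → extend to [6, 15).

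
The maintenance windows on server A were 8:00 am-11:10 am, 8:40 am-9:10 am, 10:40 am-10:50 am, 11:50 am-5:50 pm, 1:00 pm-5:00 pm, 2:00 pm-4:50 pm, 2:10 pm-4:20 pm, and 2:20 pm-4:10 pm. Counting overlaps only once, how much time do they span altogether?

Merged: 8:00 am–11:10 am, 11:50 am–5:50 pm.
Lengths: 3 h 10 min + 6 h = 9 h 10 min.

9 h 10 min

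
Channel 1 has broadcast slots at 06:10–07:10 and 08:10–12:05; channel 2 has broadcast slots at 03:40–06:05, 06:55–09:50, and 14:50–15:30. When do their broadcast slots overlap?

06:55-07:10, 08:10-09:50

06:10-07:10 meets the second set on 06:55-07:10.
08:10-12:05 meets the second set on 08:10-09:50.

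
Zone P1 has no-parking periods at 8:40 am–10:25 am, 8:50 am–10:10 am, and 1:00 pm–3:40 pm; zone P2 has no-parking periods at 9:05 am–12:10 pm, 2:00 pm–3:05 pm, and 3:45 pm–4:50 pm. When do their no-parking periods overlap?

9:05 am-10:25 am, 2:00 pm-3:05 pm

A, merged: 8:40 am-10:25 am, 1:00 pm-3:40 pm.
8:40 am-10:25 am meets the second set on 9:05 am-10:25 am.
1:00 pm-3:40 pm meets the second set on 2:00 pm-3:05 pm.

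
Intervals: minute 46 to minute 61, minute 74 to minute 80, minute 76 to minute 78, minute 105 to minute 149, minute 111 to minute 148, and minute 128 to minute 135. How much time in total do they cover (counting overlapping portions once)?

Merged: minute 46 to minute 61, minute 74 to minute 80, minute 105 to minute 149.
Lengths: 15 minutes + 6 minutes + 44 minutes = 65 minutes.

65 minutes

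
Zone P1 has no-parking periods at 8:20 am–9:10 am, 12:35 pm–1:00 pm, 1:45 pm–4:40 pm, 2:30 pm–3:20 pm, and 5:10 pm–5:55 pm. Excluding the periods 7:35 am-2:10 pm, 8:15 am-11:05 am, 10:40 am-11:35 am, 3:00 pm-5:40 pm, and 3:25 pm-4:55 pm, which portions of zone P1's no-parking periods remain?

First set merges to 8:20 am–9:10 am, 12:35 pm–1:00 pm, 1:45 pm–4:40 pm, 5:10 pm–5:55 pm.
Second set merges to 7:35 am–2:10 pm, 3:00 pm–5:40 pm.
8:20 am–9:10 am: fully covered by B → removed.
12:35 pm–1:00 pm: fully covered by B → removed.
1:45 pm–4:40 pm minus B → 2:10 pm–3:00 pm.
5:10 pm–5:55 pm minus B → 5:40 pm–5:55 pm.

2:10 pm–3:00 pm, 5:40 pm–5:55 pm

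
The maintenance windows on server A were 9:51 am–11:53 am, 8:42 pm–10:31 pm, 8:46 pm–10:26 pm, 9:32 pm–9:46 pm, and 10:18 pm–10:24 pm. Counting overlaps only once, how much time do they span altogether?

Merged: 9:51 am-11:53 am, 8:42 pm-10:31 pm.
Lengths: 2 h 2 min + 1 h 49 min = 3 h 51 min.

3 h 51 min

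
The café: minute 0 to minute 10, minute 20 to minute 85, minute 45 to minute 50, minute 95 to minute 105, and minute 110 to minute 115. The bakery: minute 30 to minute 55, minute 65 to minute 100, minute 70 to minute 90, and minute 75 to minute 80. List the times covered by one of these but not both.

minute 0 to minute 10, minute 20 to minute 30, minute 55 to minute 65, minute 85 to minute 95, minute 100 to minute 105, minute 110 to minute 115

A, merged: minute 0 to minute 10, minute 20 to minute 85, minute 95 to minute 105, minute 110 to minute 115.
B, merged: minute 30 to minute 55, minute 65 to minute 100.
Only in the first: minute 0 to minute 10, minute 20 to minute 30, minute 55 to minute 65, minute 100 to minute 105, minute 110 to minute 115.
Only in the second: minute 85 to minute 95.
Together these are the periods covered by exactly one.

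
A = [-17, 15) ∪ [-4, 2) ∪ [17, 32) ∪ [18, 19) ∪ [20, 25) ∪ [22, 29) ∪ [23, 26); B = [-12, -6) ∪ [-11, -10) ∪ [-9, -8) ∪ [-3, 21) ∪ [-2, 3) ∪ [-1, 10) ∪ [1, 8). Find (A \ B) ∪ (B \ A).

A, merged: [-17, 15), [17, 32).
B, merged: [-12, -6), [-3, 21).
Only in the first: [-17, -12), [-6, -3), [21, 32).
Only in the second: [15, 17).
Together these are the periods covered by exactly one.

[-17, -12) ∪ [-6, -3) ∪ [15, 17) ∪ [21, 32)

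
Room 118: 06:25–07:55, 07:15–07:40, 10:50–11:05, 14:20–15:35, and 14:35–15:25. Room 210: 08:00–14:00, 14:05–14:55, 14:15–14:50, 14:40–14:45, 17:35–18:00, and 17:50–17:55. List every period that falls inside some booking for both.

Merge the first list: 06:25-07:55, 10:50-11:05, 14:20-15:35.
Merge the second list: 08:00-14:00, 14:05-14:55, 17:35-18:00.
06:25-07:55 falls entirely outside B.
10:50-11:05 overlaps B on 10:50-11:05.
14:20-15:35 overlaps B on 14:20-14:55.

10:50-11:05, 14:20-14:55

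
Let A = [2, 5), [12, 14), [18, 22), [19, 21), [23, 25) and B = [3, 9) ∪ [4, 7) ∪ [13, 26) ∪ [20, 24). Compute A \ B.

Merge the first list: [2, 5), [12, 14), [18, 22), [23, 25).
Merge the second list: [3, 9), [13, 26).
[2, 5) with B removed leaves [2, 3).
[12, 14) with B removed leaves [12, 13).
[18, 22) lies entirely inside B → drops out.
[23, 25) lies entirely inside B → drops out.

[2, 3) ∪ [12, 13)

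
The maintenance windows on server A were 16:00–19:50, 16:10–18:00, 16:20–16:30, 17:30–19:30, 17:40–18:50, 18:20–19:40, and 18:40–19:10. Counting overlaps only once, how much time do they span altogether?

Merged: 16:00–19:50.
Length: 3 h 50 min.

3 h 50 min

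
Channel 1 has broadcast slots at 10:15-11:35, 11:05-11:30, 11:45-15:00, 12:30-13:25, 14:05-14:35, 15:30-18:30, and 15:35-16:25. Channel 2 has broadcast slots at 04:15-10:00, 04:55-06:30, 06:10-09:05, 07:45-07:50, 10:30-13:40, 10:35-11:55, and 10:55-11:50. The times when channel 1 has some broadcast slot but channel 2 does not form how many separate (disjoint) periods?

A, merged: 10:15–11:35, 11:45–15:00, 15:30–18:30.
B, merged: 04:15–10:00, 10:30–13:40.
A \ B = 10:15–10:30, 13:40–15:00, 15:30–18:30.
That is 3 disjoint pieces.

3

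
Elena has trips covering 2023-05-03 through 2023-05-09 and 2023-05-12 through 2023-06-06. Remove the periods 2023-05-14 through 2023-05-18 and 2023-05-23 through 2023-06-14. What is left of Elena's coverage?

2023-05-03 through 2023-05-09, 2023-05-12 through 2023-05-13, 2023-05-19 through 2023-05-22

2023-05-03 through 2023-05-09: nothing removed.
2023-05-12 through 2023-06-06 \ B = 2023-05-12 through 2023-05-13, 2023-05-19 through 2023-05-22.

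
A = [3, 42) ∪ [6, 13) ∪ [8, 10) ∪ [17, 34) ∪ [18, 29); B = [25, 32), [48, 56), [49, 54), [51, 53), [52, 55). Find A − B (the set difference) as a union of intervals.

[3, 25) ∪ [32, 42)

First set merges to [3, 42).
Second set merges to [25, 32), [48, 56).
[3, 42) minus B → [3, 25), [32, 42).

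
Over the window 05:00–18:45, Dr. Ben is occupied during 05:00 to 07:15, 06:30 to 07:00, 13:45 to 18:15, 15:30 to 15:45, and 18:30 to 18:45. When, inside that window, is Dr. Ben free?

After merging, the occupied span is 05:00–07:15, 13:45–18:15, 18:30–18:45.
Uncovered inside 05:00–18:45: 07:15–13:45, 18:15–18:30.

07:15–13:45, 18:15–18:30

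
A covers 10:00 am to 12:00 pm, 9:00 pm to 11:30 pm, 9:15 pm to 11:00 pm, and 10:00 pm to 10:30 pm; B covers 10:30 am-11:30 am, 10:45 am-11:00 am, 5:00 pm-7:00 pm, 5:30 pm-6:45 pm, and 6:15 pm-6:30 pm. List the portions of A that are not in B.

10:00 am-10:30 am, 11:30 am-12:00 pm, 9:00 pm-11:30 pm

First set merges to 10:00 am-12:00 pm, 9:00 pm-11:30 pm.
Second set merges to 10:30 am-11:30 am, 5:00 pm-7:00 pm.
10:00 am-12:00 pm minus B → 10:00 am-10:30 am, 11:30 am-12:00 pm.
9:00 pm-11:30 pm: no B overlap → unchanged.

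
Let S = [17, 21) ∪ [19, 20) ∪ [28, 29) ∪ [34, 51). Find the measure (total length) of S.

22

Merged: [17, 21), [28, 29), [34, 51).
Lengths: 4 + 1 + 17 = 22.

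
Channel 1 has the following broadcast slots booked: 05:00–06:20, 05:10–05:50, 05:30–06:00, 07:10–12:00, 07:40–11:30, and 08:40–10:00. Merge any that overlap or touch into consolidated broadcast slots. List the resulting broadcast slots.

05:10-05:50 overlaps/touches 05:00-06:20 → extend to 05:00-06:20.
05:30-06:00 overlaps/touches 05:00-06:20 → extend to 05:00-06:20.
07:10-12:00 is disjoint → start new block.
07:40-11:30 overlaps/touches 07:10-12:00 → extend to 07:10-12:00.
08:40-10:00 overlaps/touches 07:10-12:00 → extend to 07:10-12:00.

05:00-06:20, 07:10-12:00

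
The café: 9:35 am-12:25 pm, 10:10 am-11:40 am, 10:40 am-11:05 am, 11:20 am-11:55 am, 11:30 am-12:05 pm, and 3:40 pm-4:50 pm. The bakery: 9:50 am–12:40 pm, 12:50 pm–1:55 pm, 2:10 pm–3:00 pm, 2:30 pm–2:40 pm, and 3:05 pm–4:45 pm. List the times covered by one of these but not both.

9:35 am-9:50 am, 12:25 pm-12:40 pm, 12:50 pm-1:55 pm, 2:10 pm-3:00 pm, 3:05 pm-3:40 pm, 4:45 pm-4:50 pm

A, merged: 9:35 am-12:25 pm, 3:40 pm-4:50 pm.
B, merged: 9:50 am-12:40 pm, 12:50 pm-1:55 pm, 2:10 pm-3:00 pm, 3:05 pm-4:45 pm.
Only in the first: 9:35 am-9:50 am, 4:45 pm-4:50 pm.
Only in the second: 12:25 pm-12:40 pm, 12:50 pm-1:55 pm, 2:10 pm-3:00 pm, 3:05 pm-3:40 pm.
Together these are the periods covered by exactly one.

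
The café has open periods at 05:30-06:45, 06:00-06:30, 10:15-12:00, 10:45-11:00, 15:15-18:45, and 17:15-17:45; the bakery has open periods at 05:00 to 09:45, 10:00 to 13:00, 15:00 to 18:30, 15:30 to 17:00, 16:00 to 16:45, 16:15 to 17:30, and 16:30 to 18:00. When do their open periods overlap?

First set merges to 05:30-06:45, 10:15-12:00, 15:15-18:45.
Second set merges to 05:00-09:45, 10:00-13:00, 15:00-18:30.
05:30-06:45 meets the second set on 05:30-06:45.
10:15-12:00 meets the second set on 10:15-12:00.
15:15-18:45 meets the second set on 15:15-18:30.

05:30-06:45, 10:15-12:00, 15:15-18:30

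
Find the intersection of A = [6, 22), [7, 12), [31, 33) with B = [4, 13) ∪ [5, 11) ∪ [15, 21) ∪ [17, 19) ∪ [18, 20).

[6, 13) ∪ [15, 21)

A, merged: [6, 22), [31, 33).
B, merged: [4, 13), [15, 21).
[6, 22) ∩ B → [6, 13), [15, 21).
[31, 33) meets no B interval.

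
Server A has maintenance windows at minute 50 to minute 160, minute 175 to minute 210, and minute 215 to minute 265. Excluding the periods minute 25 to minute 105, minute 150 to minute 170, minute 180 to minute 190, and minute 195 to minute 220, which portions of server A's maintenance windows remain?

minute 50 to minute 160 \ B = minute 105 to minute 150.
minute 175 to minute 210 \ B = minute 175 to minute 180, minute 190 to minute 195.
minute 215 to minute 265 \ B = minute 220 to minute 265.

minute 105 to minute 150, minute 175 to minute 180, minute 190 to minute 195, minute 220 to minute 265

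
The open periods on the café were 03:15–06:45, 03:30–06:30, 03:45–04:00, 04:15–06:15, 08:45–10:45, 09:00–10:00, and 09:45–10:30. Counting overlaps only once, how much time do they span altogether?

Merged: 03:15–06:45, 08:45–10:45.
Lengths: 3 h 30 min + 2 h = 5 h 30 min.

5 h 30 min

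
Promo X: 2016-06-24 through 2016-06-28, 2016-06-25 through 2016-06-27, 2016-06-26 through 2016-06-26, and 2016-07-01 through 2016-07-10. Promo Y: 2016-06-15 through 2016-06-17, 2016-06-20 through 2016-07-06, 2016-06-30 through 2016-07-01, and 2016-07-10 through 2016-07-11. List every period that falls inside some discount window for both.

2016-06-24 through 2016-06-28, 2016-07-01 through 2016-07-06, 2016-07-10 through 2016-07-10

Merge the first list: 2016-06-24 through 2016-06-28, 2016-07-01 through 2016-07-10.
Merge the second list: 2016-06-15 through 2016-06-17, 2016-06-20 through 2016-07-06, 2016-07-10 through 2016-07-11.
2016-06-24 through 2016-06-28 overlaps B on 2016-06-24 through 2016-06-28.
2016-07-01 through 2016-07-10 overlaps B on 2016-07-01 through 2016-07-06, 2016-07-10 through 2016-07-10.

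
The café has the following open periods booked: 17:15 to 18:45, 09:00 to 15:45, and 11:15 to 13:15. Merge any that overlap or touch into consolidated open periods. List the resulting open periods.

Sort by start: 09:00–15:45, 11:15–13:15, 17:15–18:45.
11:15–13:15 overlaps/touches 09:00–15:45 → extend to 09:00–15:45.
17:15–18:45 is disjoint → start new block.

09:00–15:45, 17:15–18:45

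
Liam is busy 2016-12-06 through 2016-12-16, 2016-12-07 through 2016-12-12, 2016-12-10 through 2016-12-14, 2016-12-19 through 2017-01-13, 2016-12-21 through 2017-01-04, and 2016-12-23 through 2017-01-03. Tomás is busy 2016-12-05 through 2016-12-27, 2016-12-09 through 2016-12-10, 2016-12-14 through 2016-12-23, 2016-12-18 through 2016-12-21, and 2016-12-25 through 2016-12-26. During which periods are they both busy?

First set merges to 2016-12-06 through 2016-12-16, 2016-12-19 through 2017-01-13.
Second set merges to 2016-12-05 through 2016-12-27.
2016-12-06 through 2016-12-16 ∩ B → 2016-12-06 through 2016-12-16.
2016-12-19 through 2017-01-13 ∩ B → 2016-12-19 through 2016-12-27.

2016-12-06 through 2016-12-16, 2016-12-19 through 2016-12-27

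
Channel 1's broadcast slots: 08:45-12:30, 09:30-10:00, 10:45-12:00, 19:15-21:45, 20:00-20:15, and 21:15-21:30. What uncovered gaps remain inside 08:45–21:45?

12:30-19:15

The merged coverage is 08:45-12:30, 19:15-21:45.
Gaps within 08:45-21:45: 12:30-19:15.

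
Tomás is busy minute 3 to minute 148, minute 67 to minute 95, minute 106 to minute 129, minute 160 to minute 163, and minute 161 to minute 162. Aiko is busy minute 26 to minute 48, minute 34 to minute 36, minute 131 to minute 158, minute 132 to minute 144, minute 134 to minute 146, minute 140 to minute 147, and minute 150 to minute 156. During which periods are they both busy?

minute 26 to minute 48, minute 131 to minute 148

Merge the first list: minute 3 to minute 148, minute 160 to minute 163.
Merge the second list: minute 26 to minute 48, minute 131 to minute 158.
minute 3 to minute 148 overlaps B on minute 26 to minute 48, minute 131 to minute 148.
minute 160 to minute 163 falls entirely outside B.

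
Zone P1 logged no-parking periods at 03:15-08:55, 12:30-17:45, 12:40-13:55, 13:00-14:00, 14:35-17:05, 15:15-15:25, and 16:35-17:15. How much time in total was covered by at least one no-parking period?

Merged: 03:15–08:55, 12:30–17:45.
Lengths: 5 h 40 min + 5 h 15 min = 10 h 55 min.

10 h 55 min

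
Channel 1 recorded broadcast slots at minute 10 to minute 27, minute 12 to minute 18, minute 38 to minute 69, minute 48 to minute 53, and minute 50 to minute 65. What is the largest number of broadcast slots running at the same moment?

3

At minute 50, 3 of the intervals are simultaneously active.
No point has more.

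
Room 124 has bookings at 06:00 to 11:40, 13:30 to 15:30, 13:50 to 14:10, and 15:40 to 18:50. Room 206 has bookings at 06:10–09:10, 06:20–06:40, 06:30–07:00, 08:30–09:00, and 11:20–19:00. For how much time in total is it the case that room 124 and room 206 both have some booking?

8 h 30 min

First set merges to 06:00-11:40, 13:30-15:30, 15:40-18:50.
Second set merges to 06:10-09:10, 11:20-19:00.
A ∩ B = 06:10-09:10, 11:20-11:40, 13:30-15:30, 15:40-18:50.
Total: 3 h + 20 min + 2 h + 3 h 10 min = 8 h 30 min.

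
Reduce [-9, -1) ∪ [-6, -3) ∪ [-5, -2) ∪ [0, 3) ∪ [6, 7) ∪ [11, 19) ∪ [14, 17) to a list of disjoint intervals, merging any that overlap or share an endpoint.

[-6, -3) overlaps/touches [-9, -1) → extend to [-9, -1).
[-5, -2) overlaps/touches [-9, -1) → extend to [-9, -1).
[0, 3) is disjoint → start new block.
[6, 7) is disjoint → start new block.
[11, 19) is disjoint → start new block.
[14, 17) overlaps/touches [11, 19) → extend to [11, 19).

[-9, -1) ∪ [0, 3) ∪ [6, 7) ∪ [11, 19)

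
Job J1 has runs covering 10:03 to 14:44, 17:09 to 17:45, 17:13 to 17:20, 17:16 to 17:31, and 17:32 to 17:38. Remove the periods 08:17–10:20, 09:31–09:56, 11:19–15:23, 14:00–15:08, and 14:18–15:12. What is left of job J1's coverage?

10:20-11:19, 17:09-17:45

A, merged: 10:03-14:44, 17:09-17:45.
B, merged: 08:17-10:20, 11:19-15:23.
10:03-14:44 minus B → 10:20-11:19.
17:09-17:45: no B overlap → unchanged.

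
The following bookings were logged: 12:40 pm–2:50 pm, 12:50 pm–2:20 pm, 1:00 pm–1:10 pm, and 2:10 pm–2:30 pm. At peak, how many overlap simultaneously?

At 1:00 pm, 3 of the intervals are simultaneously active.
No point has more.

3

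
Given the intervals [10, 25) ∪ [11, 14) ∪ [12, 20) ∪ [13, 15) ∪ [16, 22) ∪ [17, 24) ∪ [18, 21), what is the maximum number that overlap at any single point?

5

Walk the sorted start/end points keeping a running depth.
The depth first hits 5 at 18.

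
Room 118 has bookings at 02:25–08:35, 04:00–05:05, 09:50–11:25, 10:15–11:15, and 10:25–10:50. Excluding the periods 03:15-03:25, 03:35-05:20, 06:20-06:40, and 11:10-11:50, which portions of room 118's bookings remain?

First set merges to 02:25–08:35, 09:50–11:25.
02:25–08:35 \ B = 02:25–03:15, 03:25–03:35, 05:20–06:20, 06:40–08:35.
09:50–11:25 \ B = 09:50–11:10.

02:25–03:15, 03:25–03:35, 05:20–06:20, 06:40–08:35, 09:50–11:10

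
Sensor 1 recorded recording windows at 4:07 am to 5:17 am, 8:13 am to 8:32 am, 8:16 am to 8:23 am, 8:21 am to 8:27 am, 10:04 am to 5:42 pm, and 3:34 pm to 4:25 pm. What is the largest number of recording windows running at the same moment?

3

At 8:21 am, 3 of the intervals are simultaneously active.
No point has more.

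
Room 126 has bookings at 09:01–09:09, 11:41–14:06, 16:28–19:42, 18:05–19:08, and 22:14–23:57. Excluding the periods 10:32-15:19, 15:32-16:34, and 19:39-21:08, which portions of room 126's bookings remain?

09:01–09:09, 16:34–19:39, 22:14–23:57

A, merged: 09:01–09:09, 11:41–14:06, 16:28–19:42, 22:14–23:57.
09:01–09:09 is untouched.
11:41–14:06 lies entirely inside B → drops out.
16:28–19:42 with B removed leaves 16:34–19:39.
22:14–23:57 is untouched.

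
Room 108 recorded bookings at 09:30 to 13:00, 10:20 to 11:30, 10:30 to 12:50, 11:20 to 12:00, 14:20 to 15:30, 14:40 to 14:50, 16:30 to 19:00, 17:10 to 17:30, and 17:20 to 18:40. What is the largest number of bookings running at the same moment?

Sweep endpoints in order; track running count of active intervals.
Peak of 4 reached at 11:20.

4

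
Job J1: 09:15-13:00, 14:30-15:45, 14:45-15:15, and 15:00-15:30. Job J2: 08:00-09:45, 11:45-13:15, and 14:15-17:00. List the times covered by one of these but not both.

First set merges to 09:15–13:00, 14:30–15:45.
A but not B: 09:45–11:45.
B but not A: 08:00–09:15, 13:00–13:15, 14:15–14:30, 15:45–17:00.
Combining gives A △ B.

08:00–09:15, 09:45–11:45, 13:00–13:15, 14:15–14:30, 15:45–17:00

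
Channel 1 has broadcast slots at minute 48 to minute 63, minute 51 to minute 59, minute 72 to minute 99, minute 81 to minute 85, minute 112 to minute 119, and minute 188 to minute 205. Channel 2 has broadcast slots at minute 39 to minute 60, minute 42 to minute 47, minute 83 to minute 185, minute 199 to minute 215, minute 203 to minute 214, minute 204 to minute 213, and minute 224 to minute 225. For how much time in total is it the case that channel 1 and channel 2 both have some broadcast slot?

First set merges to minute 48 to minute 63, minute 72 to minute 99, minute 112 to minute 119, minute 188 to minute 205.
Second set merges to minute 39 to minute 60, minute 83 to minute 185, minute 199 to minute 215, minute 224 to minute 225.
A ∩ B = minute 48 to minute 60, minute 83 to minute 99, minute 112 to minute 119, minute 199 to minute 205.
Total: 12 minutes + 16 minutes + 7 minutes + 6 minutes = 41 minutes.

41 minutes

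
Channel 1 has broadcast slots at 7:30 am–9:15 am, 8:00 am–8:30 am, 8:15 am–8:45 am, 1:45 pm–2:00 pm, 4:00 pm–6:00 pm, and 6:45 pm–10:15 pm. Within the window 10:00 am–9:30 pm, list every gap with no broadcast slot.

10:00 am–1:45 pm, 2:00 pm–4:00 pm, 6:00 pm–6:45 pm

Covered (merged): 7:30 am–9:15 am, 1:45 pm–2:00 pm, 4:00 pm–6:00 pm, 6:45 pm–10:15 pm.
Gaps within 10:00 am–9:30 pm: 10:00 am–1:45 pm, 2:00 pm–4:00 pm, 6:00 pm–6:45 pm.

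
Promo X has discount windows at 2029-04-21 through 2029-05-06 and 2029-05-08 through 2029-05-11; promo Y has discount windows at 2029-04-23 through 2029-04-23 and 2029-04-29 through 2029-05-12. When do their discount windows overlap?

2029-04-21 through 2029-05-06 meets the second set on 2029-04-23 through 2029-04-23, 2029-04-29 through 2029-05-06.
2029-05-08 through 2029-05-11 meets the second set on 2029-05-08 through 2029-05-11.

2029-04-23 through 2029-04-23, 2029-04-29 through 2029-05-06, 2029-05-08 through 2029-05-11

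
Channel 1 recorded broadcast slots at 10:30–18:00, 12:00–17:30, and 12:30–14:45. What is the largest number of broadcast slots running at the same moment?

At 12:30, 3 of the intervals are simultaneously active.
No point has more.

3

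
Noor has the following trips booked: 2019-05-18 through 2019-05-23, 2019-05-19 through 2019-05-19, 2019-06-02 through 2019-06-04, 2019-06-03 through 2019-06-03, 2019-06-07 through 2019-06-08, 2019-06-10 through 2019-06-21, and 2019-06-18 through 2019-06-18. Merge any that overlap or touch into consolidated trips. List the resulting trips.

2019-05-18 through 2019-05-23, 2019-06-02 through 2019-06-04, 2019-06-07 through 2019-06-08, 2019-06-10 through 2019-06-21

2019-05-19 through 2019-05-19 overlaps/touches 2019-05-18 through 2019-05-23 → extend to 2019-05-18 through 2019-05-23.
2019-06-02 through 2019-06-04 is disjoint → start new block.
2019-06-03 through 2019-06-03 overlaps/touches 2019-06-02 through 2019-06-04 → extend to 2019-06-02 through 2019-06-04.
2019-06-07 through 2019-06-08 is disjoint → start new block.
2019-06-10 through 2019-06-21 is disjoint → start new block.
2019-06-18 through 2019-06-18 overlaps/touches 2019-06-10 through 2019-06-21 → extend to 2019-06-10 through 2019-06-21.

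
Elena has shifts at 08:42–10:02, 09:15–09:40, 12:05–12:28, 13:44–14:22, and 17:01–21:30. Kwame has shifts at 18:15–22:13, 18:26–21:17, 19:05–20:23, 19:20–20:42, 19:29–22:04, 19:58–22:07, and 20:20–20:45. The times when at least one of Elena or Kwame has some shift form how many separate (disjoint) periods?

Merge the first list: 08:42-10:02, 12:05-12:28, 13:44-14:22, 17:01-21:30.
Merge the second list: 18:15-22:13.
A ∪ B = 08:42-10:02, 12:05-12:28, 13:44-14:22, 17:01-22:13.
That is 4 disjoint pieces.

4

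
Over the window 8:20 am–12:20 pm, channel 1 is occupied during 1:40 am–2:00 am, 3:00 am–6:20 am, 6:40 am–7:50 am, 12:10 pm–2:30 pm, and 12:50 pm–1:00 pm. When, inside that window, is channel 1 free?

The merged coverage is 1:40 am-2:00 am, 3:00 am-6:20 am, 6:40 am-7:50 am, 12:10 pm-2:30 pm.
Uncovered inside 8:20 am-12:20 pm: 8:20 am-12:10 pm.

8:20 am-12:10 pm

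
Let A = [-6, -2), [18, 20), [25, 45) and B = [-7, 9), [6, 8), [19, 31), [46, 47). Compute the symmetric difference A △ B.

B, merged: [-7, 9), [19, 31), [46, 47).
Only in the first: [18, 19), [31, 45).
Only in the second: [-7, -6), [-2, 9), [20, 25), [46, 47).
Together these are the periods covered by exactly one.

[-7, -6) ∪ [-2, 9) ∪ [18, 19) ∪ [20, 25) ∪ [31, 45) ∪ [46, 47)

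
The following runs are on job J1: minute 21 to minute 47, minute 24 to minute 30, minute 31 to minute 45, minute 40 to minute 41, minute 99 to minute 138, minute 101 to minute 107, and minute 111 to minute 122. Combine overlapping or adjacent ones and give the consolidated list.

minute 24 to minute 30 overlaps/touches minute 21 to minute 47 → extend to minute 21 to minute 47.
minute 31 to minute 45 overlaps/touches minute 21 to minute 47 → extend to minute 21 to minute 47.
minute 40 to minute 41 overlaps/touches minute 21 to minute 47 → extend to minute 21 to minute 47.
minute 99 to minute 138 is disjoint → start new block.
minute 101 to minute 107 overlaps/touches minute 99 to minute 138 → extend to minute 99 to minute 138.
minute 111 to minute 122 overlaps/touches minute 99 to minute 138 → extend to minute 99 to minute 138.

minute 21 to minute 47, minute 99 to minute 138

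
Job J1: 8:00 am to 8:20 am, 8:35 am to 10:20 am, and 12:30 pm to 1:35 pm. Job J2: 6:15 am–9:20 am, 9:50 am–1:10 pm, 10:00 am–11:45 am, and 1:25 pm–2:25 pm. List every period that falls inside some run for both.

B, merged: 6:15 am–9:20 am, 9:50 am–1:10 pm, 1:25 pm–2:25 pm.
8:00 am–8:20 am meets the second set on 8:00 am–8:20 am.
8:35 am–10:20 am meets the second set on 8:35 am–9:20 am, 9:50 am–10:20 am.
12:30 pm–1:35 pm meets the second set on 12:30 pm–1:10 pm, 1:25 pm–1:35 pm.

8:00 am–8:20 am, 8:35 am–9:20 am, 9:50 am–10:20 am, 12:30 pm–1:10 pm, 1:25 pm–1:35 pm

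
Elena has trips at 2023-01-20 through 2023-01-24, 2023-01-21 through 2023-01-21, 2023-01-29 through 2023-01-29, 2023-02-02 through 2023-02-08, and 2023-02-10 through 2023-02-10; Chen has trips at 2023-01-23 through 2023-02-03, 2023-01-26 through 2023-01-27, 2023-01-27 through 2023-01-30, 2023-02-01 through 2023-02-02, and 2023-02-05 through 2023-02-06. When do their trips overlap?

2023-01-23 through 2023-01-24, 2023-01-29 through 2023-01-29, 2023-02-02 through 2023-02-03, 2023-02-05 through 2023-02-06

First set merges to 2023-01-20 through 2023-01-24, 2023-01-29 through 2023-01-29, 2023-02-02 through 2023-02-08, 2023-02-10 through 2023-02-10.
Second set merges to 2023-01-23 through 2023-02-03, 2023-02-05 through 2023-02-06.
2023-01-20 through 2023-01-24 ∩ B → 2023-01-23 through 2023-01-24.
2023-01-29 through 2023-01-29 ∩ B → 2023-01-29 through 2023-01-29.
2023-02-02 through 2023-02-08 ∩ B → 2023-02-02 through 2023-02-03, 2023-02-05 through 2023-02-06.
2023-02-10 through 2023-02-10 meets no B interval.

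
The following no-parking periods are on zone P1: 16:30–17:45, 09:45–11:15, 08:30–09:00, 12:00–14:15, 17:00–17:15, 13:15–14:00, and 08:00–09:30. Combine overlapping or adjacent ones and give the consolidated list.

Sort by start: 08:00–09:30, 08:30–09:00, 09:45–11:15, 12:00–14:15, 13:15–14:00, 16:30–17:45, 17:00–17:15.
08:30–09:00 overlaps/touches 08:00–09:30 → extend to 08:00–09:30.
09:45–11:15 is disjoint → start new block.
12:00–14:15 is disjoint → start new block.
13:15–14:00 overlaps/touches 12:00–14:15 → extend to 12:00–14:15.
16:30–17:45 is disjoint → start new block.
17:00–17:15 overlaps/touches 16:30–17:45 → extend to 16:30–17:45.

08:00–09:30, 09:45–11:15, 12:00–14:15, 16:30–17:45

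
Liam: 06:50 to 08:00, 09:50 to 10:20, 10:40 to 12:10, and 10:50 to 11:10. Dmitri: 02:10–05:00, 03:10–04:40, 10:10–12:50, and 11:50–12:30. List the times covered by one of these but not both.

02:10-05:00, 06:50-08:00, 09:50-10:10, 10:20-10:40, 12:10-12:50

First set merges to 06:50-08:00, 09:50-10:20, 10:40-12:10.
Second set merges to 02:10-05:00, 10:10-12:50.
A but not B: 06:50-08:00, 09:50-10:10.
B but not A: 02:10-05:00, 10:20-10:40, 12:10-12:50.
Combining gives A △ B.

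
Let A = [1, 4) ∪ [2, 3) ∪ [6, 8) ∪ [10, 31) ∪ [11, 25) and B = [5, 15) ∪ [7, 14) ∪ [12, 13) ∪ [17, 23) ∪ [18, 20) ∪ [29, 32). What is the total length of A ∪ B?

30

A, merged: [1, 4), [6, 8), [10, 31).
B, merged: [5, 15), [17, 23), [29, 32).
A ∪ B = [1, 4), [5, 32).
Total: 3 + 27 = 30.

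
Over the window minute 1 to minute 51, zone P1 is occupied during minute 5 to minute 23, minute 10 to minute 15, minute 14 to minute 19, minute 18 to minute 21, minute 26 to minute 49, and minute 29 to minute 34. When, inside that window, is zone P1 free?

minute 1 to minute 5, minute 23 to minute 26, minute 49 to minute 51

After merging, the occupied span is minute 5 to minute 23, minute 26 to minute 49.
Uncovered inside minute 1 to minute 51: minute 1 to minute 5, minute 23 to minute 26, minute 49 to minute 51.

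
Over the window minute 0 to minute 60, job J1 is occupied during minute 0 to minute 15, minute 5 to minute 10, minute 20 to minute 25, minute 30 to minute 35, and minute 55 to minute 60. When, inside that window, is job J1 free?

minute 15 to minute 20, minute 25 to minute 30, minute 35 to minute 55

The merged coverage is minute 0 to minute 15, minute 20 to minute 25, minute 30 to minute 35, minute 55 to minute 60.
Uncovered inside minute 0 to minute 60: minute 15 to minute 20, minute 25 to minute 30, minute 35 to minute 55.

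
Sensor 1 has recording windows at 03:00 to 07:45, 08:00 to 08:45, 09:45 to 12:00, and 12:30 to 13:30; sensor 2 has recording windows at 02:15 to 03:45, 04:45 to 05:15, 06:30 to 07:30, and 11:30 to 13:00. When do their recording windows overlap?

03:00–03:45, 04:45–05:15, 06:30–07:30, 11:30–12:00, 12:30–13:00

03:00–07:45 meets the second set on 03:00–03:45, 04:45–05:15, 06:30–07:30.
08:00–08:45: no overlap with the second set.
09:45–12:00 meets the second set on 11:30–12:00.
12:30–13:30 meets the second set on 12:30–13:00.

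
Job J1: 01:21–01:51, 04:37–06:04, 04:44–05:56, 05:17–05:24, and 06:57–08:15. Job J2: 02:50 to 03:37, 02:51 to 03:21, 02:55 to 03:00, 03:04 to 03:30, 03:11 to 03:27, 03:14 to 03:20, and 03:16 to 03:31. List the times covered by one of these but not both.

01:21–01:51, 02:50–03:37, 04:37–06:04, 06:57–08:15

Merge the first list: 01:21–01:51, 04:37–06:04, 06:57–08:15.
Merge the second list: 02:50–03:37.
A \ B = 01:21–01:51, 04:37–06:04, 06:57–08:15.
B \ A = 02:50–03:37.
Union of the two gives the symmetric difference.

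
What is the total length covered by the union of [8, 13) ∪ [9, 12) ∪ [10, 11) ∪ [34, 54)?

25

Merged: [8, 13), [34, 54).
Lengths: 5 + 20 = 25.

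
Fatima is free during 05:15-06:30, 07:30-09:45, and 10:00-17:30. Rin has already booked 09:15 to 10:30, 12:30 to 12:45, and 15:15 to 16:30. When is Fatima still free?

05:15–06:30: nothing removed.
07:30–09:45 \ B = 07:30–09:15.
10:00–17:30 \ B = 10:30–12:30, 12:45–15:15, 16:30–17:30.

05:15–06:30, 07:30–09:15, 10:30–12:30, 12:45–15:15, 16:30–17:30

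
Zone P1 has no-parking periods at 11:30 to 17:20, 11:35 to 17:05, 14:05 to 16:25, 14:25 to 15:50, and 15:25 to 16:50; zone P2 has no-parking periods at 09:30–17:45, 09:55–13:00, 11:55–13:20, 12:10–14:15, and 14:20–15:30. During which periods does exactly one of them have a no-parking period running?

First set merges to 11:30-17:20.
Second set merges to 09:30-17:45.
A but not B: none.
B but not A: 09:30-11:30, 17:20-17:45.
Combining gives A △ B.

09:30-11:30, 17:20-17:45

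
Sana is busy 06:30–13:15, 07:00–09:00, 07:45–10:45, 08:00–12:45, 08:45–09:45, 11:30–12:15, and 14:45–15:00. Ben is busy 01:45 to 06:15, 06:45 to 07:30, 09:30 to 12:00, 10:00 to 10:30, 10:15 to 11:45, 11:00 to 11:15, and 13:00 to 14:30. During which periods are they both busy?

A, merged: 06:30–13:15, 14:45–15:00.
B, merged: 01:45–06:15, 06:45–07:30, 09:30–12:00, 13:00–14:30.
06:30–13:15 ∩ B → 06:45–07:30, 09:30–12:00, 13:00–13:15.
14:45–15:00 meets no B interval.

06:45–07:30, 09:30–12:00, 13:00–13:15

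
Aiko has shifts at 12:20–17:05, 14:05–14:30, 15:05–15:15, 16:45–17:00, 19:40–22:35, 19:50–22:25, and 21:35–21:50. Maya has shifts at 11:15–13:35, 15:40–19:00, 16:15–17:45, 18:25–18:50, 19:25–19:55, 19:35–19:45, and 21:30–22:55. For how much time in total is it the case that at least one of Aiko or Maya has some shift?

A, merged: 12:20–17:05, 19:40–22:35.
B, merged: 11:15–13:35, 15:40–19:00, 19:25–19:55, 21:30–22:55.
A ∪ B = 11:15–19:00, 19:25–22:55.
Total: 7 h 45 min + 3 h 30 min = 11 h 15 min.

11 h 15 min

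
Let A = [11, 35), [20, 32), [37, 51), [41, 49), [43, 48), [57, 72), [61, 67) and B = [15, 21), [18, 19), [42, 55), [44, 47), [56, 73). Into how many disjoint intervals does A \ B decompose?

3

Merge the first list: [11, 35), [37, 51), [57, 72).
Merge the second list: [15, 21), [42, 55), [56, 73).
A \ B = [11, 15), [21, 35), [37, 42).
That is 3 disjoint pieces.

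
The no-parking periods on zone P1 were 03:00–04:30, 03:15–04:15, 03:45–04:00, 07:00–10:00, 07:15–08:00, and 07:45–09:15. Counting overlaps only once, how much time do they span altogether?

4 h 30 min

Merged: 03:00–04:30, 07:00–10:00.
Lengths: 1 h 30 min + 3 h = 4 h 30 min.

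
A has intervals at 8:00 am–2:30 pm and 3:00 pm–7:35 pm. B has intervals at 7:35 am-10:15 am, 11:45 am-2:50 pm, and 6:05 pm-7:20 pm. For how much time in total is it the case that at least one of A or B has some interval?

A ∪ B = 7:35 am–2:50 pm, 3:00 pm–7:35 pm.
Total: 7 h 15 min + 4 h 35 min = 11 h 50 min.

11 h 50 min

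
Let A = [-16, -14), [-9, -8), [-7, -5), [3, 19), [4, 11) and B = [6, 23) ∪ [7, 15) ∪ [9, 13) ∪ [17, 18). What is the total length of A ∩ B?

First set merges to [-16, -14), [-9, -8), [-7, -5), [3, 19).
Second set merges to [6, 23).
A ∩ B = [6, 19).
Total: 13.

13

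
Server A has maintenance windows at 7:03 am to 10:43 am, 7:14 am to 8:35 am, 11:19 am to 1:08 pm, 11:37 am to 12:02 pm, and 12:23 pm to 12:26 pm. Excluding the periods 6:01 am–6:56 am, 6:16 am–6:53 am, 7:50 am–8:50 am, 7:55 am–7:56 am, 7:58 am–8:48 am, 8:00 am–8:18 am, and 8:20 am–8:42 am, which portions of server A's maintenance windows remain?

First set merges to 7:03 am-10:43 am, 11:19 am-1:08 pm.
Second set merges to 6:01 am-6:56 am, 7:50 am-8:50 am.
7:03 am-10:43 am with B removed leaves 7:03 am-7:50 am, 8:50 am-10:43 am.
11:19 am-1:08 pm is untouched.

7:03 am-7:50 am, 8:50 am-10:43 am, 11:19 am-1:08 pm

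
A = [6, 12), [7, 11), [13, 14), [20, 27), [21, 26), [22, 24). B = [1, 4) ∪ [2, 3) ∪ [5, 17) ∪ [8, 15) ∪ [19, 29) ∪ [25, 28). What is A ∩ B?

[6, 12) ∪ [13, 14) ∪ [20, 27)

First set merges to [6, 12), [13, 14), [20, 27).
Second set merges to [1, 4), [5, 17), [19, 29).
[6, 12) meets the second set on [6, 12).
[13, 14) meets the second set on [13, 14).
[20, 27) meets the second set on [20, 27).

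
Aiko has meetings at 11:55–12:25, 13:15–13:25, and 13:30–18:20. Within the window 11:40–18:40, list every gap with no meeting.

11:40-11:55, 12:25-13:15, 13:25-13:30, 18:20-18:40

The merged coverage is 11:55-12:25, 13:15-13:25, 13:30-18:20.
Complement within 11:40-18:40: 11:40-11:55, 12:25-13:15, 13:25-13:30, 18:20-18:40.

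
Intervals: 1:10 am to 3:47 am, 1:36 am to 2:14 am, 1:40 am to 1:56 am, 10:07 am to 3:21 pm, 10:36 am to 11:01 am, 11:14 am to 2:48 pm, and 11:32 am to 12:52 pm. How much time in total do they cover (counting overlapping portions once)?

Merged: 1:10 am-3:47 am, 10:07 am-3:21 pm.
Lengths: 2 h 37 min + 5 h 14 min = 7 h 51 min.

7 h 51 min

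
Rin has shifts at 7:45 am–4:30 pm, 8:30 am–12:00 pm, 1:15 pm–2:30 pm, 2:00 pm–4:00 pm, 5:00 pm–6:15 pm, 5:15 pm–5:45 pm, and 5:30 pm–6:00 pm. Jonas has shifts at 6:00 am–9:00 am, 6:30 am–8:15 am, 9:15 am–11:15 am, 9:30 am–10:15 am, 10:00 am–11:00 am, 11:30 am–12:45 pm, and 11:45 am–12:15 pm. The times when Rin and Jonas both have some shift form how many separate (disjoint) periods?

3

A, merged: 7:45 am-4:30 pm, 5:00 pm-6:15 pm.
B, merged: 6:00 am-9:00 am, 9:15 am-11:15 am, 11:30 am-12:45 pm.
A ∩ B = 7:45 am-9:00 am, 9:15 am-11:15 am, 11:30 am-12:45 pm.
That is 3 disjoint pieces.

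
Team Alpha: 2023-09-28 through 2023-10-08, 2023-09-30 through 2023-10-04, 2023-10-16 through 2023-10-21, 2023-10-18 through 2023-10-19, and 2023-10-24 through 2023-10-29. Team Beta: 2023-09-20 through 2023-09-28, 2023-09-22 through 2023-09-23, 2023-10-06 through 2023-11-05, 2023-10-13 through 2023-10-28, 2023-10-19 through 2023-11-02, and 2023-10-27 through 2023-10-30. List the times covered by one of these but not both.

A, merged: 2023-09-28 through 2023-10-08, 2023-10-16 through 2023-10-21, 2023-10-24 through 2023-10-29.
B, merged: 2023-09-20 through 2023-09-28, 2023-10-06 through 2023-11-05.
A but not B: 2023-09-29 through 2023-10-05.
B but not A: 2023-09-20 through 2023-09-27, 2023-10-09 through 2023-10-15, 2023-10-22 through 2023-10-23, 2023-10-30 through 2023-11-05.
Combining gives A △ B.

2023-09-20 through 2023-09-27, 2023-09-29 through 2023-10-05, 2023-10-09 through 2023-10-15, 2023-10-22 through 2023-10-23, 2023-10-30 through 2023-11-05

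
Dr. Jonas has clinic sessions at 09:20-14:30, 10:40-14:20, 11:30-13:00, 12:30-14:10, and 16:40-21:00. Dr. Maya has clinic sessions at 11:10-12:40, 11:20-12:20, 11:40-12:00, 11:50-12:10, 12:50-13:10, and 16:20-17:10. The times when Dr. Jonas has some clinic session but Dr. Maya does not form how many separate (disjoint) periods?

Merge the first list: 09:20-14:30, 16:40-21:00.
Merge the second list: 11:10-12:40, 12:50-13:10, 16:20-17:10.
A \ B = 09:20-11:10, 12:40-12:50, 13:10-14:30, 17:10-21:00.
That is 4 disjoint pieces.

4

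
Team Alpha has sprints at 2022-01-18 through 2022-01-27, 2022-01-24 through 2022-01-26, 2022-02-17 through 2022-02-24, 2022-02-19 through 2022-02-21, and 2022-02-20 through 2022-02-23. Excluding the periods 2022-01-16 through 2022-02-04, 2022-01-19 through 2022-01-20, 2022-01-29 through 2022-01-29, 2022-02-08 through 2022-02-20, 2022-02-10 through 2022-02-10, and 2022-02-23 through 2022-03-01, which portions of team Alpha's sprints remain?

First set merges to 2022-01-18 through 2022-01-27, 2022-02-17 through 2022-02-24.
Second set merges to 2022-01-16 through 2022-02-04, 2022-02-08 through 2022-02-20, 2022-02-23 through 2022-03-01.
2022-01-18 through 2022-01-27: entirely removed.
2022-02-17 through 2022-02-24 \ B = 2022-02-21 through 2022-02-22.

2022-02-21 through 2022-02-22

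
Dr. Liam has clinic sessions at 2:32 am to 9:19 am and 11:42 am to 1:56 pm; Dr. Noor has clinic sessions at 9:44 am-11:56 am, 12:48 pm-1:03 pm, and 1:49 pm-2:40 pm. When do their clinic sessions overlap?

11:42 am-11:56 am, 12:48 pm-1:03 pm, 1:49 pm-1:56 pm

2:32 am-9:19 am falls entirely outside B.
11:42 am-1:56 pm overlaps B on 11:42 am-11:56 am, 12:48 pm-1:03 pm, 1:49 pm-1:56 pm.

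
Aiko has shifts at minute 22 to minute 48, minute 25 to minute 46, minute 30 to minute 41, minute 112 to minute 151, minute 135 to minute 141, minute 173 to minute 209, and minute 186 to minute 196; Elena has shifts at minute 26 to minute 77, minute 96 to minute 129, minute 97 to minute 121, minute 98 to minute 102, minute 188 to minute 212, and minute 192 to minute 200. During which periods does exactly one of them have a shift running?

minute 22 to minute 26, minute 48 to minute 77, minute 96 to minute 112, minute 129 to minute 151, minute 173 to minute 188, minute 209 to minute 212

A, merged: minute 22 to minute 48, minute 112 to minute 151, minute 173 to minute 209.
B, merged: minute 26 to minute 77, minute 96 to minute 129, minute 188 to minute 212.
Only in the first: minute 22 to minute 26, minute 129 to minute 151, minute 173 to minute 188.
Only in the second: minute 48 to minute 77, minute 96 to minute 112, minute 209 to minute 212.
Together these are the periods covered by exactly one.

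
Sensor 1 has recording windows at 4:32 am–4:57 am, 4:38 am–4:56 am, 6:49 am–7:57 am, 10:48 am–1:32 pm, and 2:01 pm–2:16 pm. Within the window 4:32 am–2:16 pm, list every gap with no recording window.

4:57 am–6:49 am, 7:57 am–10:48 am, 1:32 pm–2:01 pm

The merged coverage is 4:32 am–4:57 am, 6:49 am–7:57 am, 10:48 am–1:32 pm, 2:01 pm–2:16 pm.
Uncovered inside 4:32 am–2:16 pm: 4:57 am–6:49 am, 7:57 am–10:48 am, 1:32 pm–2:01 pm.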